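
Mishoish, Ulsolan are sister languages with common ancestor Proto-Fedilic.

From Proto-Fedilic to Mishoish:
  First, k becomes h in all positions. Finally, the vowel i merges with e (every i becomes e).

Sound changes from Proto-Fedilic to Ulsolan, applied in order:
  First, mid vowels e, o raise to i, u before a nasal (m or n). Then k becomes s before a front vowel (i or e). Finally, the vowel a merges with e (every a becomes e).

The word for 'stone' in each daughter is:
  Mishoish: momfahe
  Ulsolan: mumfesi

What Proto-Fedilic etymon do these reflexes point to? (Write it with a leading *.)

Position 7: Mishoish has e, Ulsolan has i. Taking the neighbouring segments as reconstructed: Mishoish e could go back to *e or *i; Ulsolan i can only go back to *i — the one source consistent with every daughter is *i.
Position 5: Mishoish has a, Ulsolan has e. Mishoish preserves a here (none of its changes turn any other segment into a), so the proto-segment is *a.
Position 6: Mishoish has h, Ulsolan has s. Taking the neighbouring segments as reconstructed: Mishoish h could go back to *k or *h; Ulsolan s could go back to *k or *s — the one source consistent with every daughter is *k.
Continuing position by position gives *momfaki; check it forward:
Mishoish: start from *momfaki.
  rule 1 (unconditioned shift): momfaki → momfahi
  rule 2 (vowel merger): momfahi → momfahe
  ⇒ Mishoish momfahe
Ulsolan: *momfaki
  momfaki → mumfaki   [pre-nasal raising]
  mumfaki → mumfasi   [palatalisation]
  mumfasi → mumfesi   [vowel merger]
  giving Ulsolan mumfesi.
No other proto-form is consistent with every reflex, so the reconstruction is *momfaki.

*momfaki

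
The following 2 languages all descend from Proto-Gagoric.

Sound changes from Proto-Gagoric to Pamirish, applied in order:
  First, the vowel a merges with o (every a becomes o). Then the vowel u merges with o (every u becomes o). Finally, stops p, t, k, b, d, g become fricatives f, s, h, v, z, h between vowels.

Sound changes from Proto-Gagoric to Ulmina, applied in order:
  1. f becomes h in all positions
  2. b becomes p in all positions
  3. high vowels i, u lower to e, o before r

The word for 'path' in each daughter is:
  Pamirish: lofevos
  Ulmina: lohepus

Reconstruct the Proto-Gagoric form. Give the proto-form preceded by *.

*lofebus

Position 5: Pamirish has v, Ulmina has p. Taking the neighbouring segments as reconstructed: Pamirish v could go back to *b or *v; Ulmina p could go back to *p or *b — the one source consistent with every daughter is *b.
Position 3: Pamirish has f, Ulmina has h. Taking the neighbouring segments as reconstructed: Pamirish f could go back to *p or *f; Ulmina h could go back to *f or *h — the one source consistent with every daughter is *f.
Position 6: Pamirish has o, Ulmina has u. Ulmina preserves u here (none of its changes turn any other segment into u), so the proto-segment is *u.
This points to *lofebus. Verify forward in each daughter:
Pamirish: start from *lofebus.
  rule 1: no change — lofebus
  rule 2 (vowel merger): lofebus → lofebos
  rule 3 (intervocalic lenition): lofebos → lofevos
  ⇒ Pamirish lofevos
Ulmina: *lofebus
  lofebus → lohebus   [unconditioned shift]
  lohebus → lohepus   [unconditioned shift]
  lohepus (rule 3 does not apply)
  giving Ulmina lohepus.
Only *lofebus yields all of Pamirish lofevos, Ulmina lohepus.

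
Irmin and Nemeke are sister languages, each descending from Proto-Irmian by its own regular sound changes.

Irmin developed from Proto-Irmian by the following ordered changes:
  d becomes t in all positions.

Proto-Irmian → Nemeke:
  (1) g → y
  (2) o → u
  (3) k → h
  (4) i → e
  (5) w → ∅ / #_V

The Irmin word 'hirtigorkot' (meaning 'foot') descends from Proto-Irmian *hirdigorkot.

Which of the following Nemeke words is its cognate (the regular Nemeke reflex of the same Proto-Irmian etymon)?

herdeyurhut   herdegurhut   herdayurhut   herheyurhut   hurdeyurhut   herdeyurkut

herdeyurhut

Nemeke: start from *hirdigorkot.
  rule 1 (unconditioned shift): hirdigorkot → hirdiyorkot
  rule 2 (vowel merger): hirdiyorkot → hirdiyurkut
  rule 3 (unconditioned shift): hirdiyurkut → hirdiyurhut
  rule 4 (vowel merger): hirdiyurhut → herdeyurhut
  rule 5: no change — herdeyurhut
  ⇒ Nemeke herdeyurhut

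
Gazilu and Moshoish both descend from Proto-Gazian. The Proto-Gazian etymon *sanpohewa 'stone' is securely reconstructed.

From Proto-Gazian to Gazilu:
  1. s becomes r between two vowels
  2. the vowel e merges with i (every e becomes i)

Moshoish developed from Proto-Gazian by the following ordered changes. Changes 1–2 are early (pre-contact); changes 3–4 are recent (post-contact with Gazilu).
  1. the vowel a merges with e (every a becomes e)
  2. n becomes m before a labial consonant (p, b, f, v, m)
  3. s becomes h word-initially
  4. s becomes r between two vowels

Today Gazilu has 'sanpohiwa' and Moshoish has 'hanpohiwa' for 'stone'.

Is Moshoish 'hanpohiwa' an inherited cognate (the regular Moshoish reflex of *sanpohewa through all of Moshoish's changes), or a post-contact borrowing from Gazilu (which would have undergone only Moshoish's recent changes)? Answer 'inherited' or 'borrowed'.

borrowed

If inherited, *sanpohewa would pass through all of Moshoish's changes:
Moshoish: start from *sanpohewa.
  rule 1 (vowel merger): sanpohewa → senpohewe
  rule 2 (nasal place assimilation): senpohewe → sempohewe
  rule 3 (debuccalisation): sempohewe → hempohewe
  rule 4: no change — hempohewe
  ⇒ Moshoish hempohewe
If borrowed from Gazilu 'sanpohiwa' after the early changes, it would undergo only the recent ones:
  rule 3 (debuccalisation): sanpohiwa → hanpohiwa
  rule 4 (rhotacism): no change (hanpohiwa)
  ⇒ as a loan: hanpohiwa
Moshoish 'hanpohiwa' matches the loan outcome 'hanpohiwa', not the inherited 'hempohewe' — it skipped the early Moshoish changes, so it was borrowed from Gazilu.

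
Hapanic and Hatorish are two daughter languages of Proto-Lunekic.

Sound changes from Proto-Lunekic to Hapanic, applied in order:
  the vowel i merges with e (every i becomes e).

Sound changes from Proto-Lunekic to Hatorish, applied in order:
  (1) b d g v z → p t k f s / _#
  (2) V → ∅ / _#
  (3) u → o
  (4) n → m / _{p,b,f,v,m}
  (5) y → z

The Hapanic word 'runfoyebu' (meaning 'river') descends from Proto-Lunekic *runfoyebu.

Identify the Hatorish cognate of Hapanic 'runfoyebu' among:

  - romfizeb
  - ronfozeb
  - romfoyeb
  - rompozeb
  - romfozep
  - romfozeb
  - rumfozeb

Hatorish: *runfoyebu > runfoyeb > ronfoyeb > romfoyeb > romfozeb  (by apocope, vowel merger, nasal place assimilation, unconditioned shift)
The other candidates each miss or misapply at least one Hatorish change.

romfozeb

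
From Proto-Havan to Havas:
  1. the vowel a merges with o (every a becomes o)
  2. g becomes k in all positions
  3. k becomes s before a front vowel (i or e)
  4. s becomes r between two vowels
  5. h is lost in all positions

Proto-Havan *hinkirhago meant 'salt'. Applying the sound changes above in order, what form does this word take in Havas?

Havas: *hinkirhago > hinkirhogo > hinkirhoko > hinsirhoko > insiroko  (by vowel merger, unconditioned shift, palatalisation, h-loss)

insiroko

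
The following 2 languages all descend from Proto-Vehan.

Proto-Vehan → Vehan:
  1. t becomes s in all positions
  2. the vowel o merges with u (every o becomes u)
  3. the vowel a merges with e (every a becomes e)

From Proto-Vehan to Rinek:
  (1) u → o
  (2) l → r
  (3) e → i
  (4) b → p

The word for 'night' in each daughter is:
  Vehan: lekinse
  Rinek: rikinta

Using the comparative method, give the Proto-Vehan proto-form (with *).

*lekinta

Position 7: Vehan has e, Rinek has a. Rinek preserves a here (none of its changes turn any other segment into a), so the proto-segment is *a.
Position 6: Vehan has s, Rinek has t. Rinek preserves t here (none of its changes turn any other segment into t), so the proto-segment is *t.
Position 1: Vehan has l, Rinek has r. Vehan preserves l here (none of its changes turn any other segment into l), so the proto-segment is *l.
Continuing position by position gives *lekinta; check it forward:
Vehan: *lekinta > lekinsa > lekinse  (by unconditioned shift, vowel merger)
Rinek: *lekinta > rekinta > rikinta  (by unconditioned shift, vowel merger)
No other proto-form is consistent with every reflex, so the reconstruction is *lekinta.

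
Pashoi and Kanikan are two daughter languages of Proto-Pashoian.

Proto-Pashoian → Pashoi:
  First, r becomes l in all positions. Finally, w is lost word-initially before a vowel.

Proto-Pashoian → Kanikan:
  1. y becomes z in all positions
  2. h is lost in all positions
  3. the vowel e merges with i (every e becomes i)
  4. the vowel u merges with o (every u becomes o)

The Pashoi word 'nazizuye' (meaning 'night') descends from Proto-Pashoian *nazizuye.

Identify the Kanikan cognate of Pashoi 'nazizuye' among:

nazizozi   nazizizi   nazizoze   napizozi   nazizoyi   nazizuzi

nazizozi

Kanikan: *nazizuye > nazizuze > nazizuzi > nazizozi  (by unconditioned shift, vowel merger, vowel merger)
The other candidates each miss or misapply at least one Kanikan change.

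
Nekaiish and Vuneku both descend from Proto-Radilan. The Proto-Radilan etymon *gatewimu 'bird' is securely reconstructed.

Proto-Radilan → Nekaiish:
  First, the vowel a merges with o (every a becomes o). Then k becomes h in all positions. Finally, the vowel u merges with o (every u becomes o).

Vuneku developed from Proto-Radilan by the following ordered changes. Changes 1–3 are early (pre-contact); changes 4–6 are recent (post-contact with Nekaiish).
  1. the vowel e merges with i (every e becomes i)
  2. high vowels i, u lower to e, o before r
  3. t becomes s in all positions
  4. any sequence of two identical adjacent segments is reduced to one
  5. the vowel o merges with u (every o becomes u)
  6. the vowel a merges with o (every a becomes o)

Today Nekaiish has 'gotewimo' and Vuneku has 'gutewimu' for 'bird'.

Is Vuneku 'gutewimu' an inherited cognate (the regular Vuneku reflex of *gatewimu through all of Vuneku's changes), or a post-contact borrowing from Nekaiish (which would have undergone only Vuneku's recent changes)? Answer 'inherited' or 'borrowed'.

borrowed

If inherited, *gatewimu would pass through all of Vuneku's changes:
Vuneku: *gatewimu
  gatewimu → gatiwimu   [vowel merger]
  gatiwimu (rule 2 does not apply)
  gatiwimu → gasiwimu   [unconditioned shift]
  gasiwimu (rule 4 does not apply)
  gasiwimu (rule 5 does not apply)
  gasiwimu → gosiwimu   [vowel merger]
  giving Vuneku gosiwimu.
If borrowed from Nekaiish 'gotewimo' after the early changes, it would undergo only the recent ones:
  rule 4 (degemination): no change (gotewimo)
  rule 5 (vowel merger): gotewimo → gutewimu
  rule 6 (vowel merger): no change (gutewimu)
  ⇒ as a loan: gutewimu
Vuneku 'gutewimu' matches the loan outcome 'gutewimu', not the inherited 'gosiwimu' — it skipped the early Vuneku changes, so it was borrowed from Nekaiish.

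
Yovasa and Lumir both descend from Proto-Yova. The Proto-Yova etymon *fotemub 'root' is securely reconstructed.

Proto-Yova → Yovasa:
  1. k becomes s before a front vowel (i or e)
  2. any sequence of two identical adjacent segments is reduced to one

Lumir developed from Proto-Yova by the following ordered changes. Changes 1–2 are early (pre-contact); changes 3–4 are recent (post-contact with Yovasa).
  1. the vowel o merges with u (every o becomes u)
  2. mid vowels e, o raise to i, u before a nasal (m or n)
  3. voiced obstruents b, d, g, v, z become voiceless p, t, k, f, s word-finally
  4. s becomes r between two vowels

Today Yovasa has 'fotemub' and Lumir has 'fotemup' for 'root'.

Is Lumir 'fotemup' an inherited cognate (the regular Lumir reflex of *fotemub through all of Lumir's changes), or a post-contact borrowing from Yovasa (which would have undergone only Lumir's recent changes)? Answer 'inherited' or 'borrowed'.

If inherited, *fotemub would pass through all of Lumir's changes:
Lumir: *fotemub
  fotemub → futemub   [vowel merger]
  futemub → futimub   [pre-nasal raising]
  futimub → futimup   [final devoicing]
  futimup (rule 4 does not apply)
  giving Lumir futimup.
If borrowed from Yovasa 'fotemub' after the early changes, it would undergo only the recent ones:
  rule 3 (final devoicing): fotemub → fotemup
  rule 4 (rhotacism): no change (fotemup)
  ⇒ as a loan: fotemup
Lumir 'fotemup' matches the loan outcome 'fotemup', not the inherited 'futimup' — it skipped the early Lumir changes, so it was borrowed from Yovasa.

borrowed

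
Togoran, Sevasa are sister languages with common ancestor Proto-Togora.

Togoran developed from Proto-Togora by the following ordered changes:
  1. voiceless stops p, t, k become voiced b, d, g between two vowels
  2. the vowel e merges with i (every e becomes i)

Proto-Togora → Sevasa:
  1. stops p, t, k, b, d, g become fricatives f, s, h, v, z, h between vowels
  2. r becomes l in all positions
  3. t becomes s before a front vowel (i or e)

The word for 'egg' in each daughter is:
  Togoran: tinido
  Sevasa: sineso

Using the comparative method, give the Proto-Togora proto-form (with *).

Position 4: Togoran has i, Sevasa has e. Sevasa preserves e here (none of its changes turn any other segment into e), so the proto-segment is *e.
Position 5: Togoran has d, Sevasa has s. Taking the neighbouring segments as reconstructed: Togoran d could go back to *t or *d; Sevasa s could go back to *t or *s — the one source consistent with every daughter is *t.
Position 1: Togoran has t, Sevasa has s. Togoran preserves t here (none of its changes turn any other segment into t), so the proto-segment is *t.
The remaining positions agree across the daughters. Check the candidate against every language:
Togoran: *tineto > tinedo > tinido  (by intervocalic voicing, vowel merger)
Sevasa: *tineto > tineso > sineso  (by intervocalic lenition, palatalisation)
Only *tineto yields all of Togoran tinido, Sevasa sineso.

*tineto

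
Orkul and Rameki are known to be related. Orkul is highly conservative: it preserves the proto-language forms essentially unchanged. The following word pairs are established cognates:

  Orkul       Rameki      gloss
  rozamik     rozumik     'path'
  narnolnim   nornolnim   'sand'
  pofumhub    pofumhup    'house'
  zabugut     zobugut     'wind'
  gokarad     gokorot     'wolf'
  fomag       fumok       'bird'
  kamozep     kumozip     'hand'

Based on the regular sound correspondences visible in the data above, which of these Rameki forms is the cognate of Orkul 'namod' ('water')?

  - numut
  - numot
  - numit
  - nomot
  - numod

rozamik ~ rozumik, kamozep ~ kumozip — Orkul a corresponds to Rameki u after a consonant, before a nasal.
gokarad ~ gokorot — Orkul d corresponds to Rameki t word-finally.
Applying these to Orkul 'namod':
  namod → numod   (a→u after a consonant, before a nasal)
  numod → numot   (d→t word-finally)
So the Rameki cognate is 'numot'.

numot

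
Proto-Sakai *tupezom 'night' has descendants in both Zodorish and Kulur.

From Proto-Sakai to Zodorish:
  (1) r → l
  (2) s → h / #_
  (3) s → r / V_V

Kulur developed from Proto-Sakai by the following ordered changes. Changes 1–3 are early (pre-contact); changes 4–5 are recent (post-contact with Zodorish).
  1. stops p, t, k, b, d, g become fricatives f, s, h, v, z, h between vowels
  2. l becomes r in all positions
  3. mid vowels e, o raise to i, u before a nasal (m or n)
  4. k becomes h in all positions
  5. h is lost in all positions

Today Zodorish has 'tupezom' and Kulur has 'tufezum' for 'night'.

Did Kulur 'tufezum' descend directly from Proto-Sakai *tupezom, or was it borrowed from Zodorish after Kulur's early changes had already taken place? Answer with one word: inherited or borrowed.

If inherited, *tupezom would pass through all of Kulur's changes:
Kulur: *tupezom > tufezom > tufezum  (by intervocalic lenition, pre-nasal raising)
If borrowed from Zodorish 'tupezom' after the early changes, it would undergo only the recent ones:
  rule 4 (unconditioned shift): no change (tupezom)
  rule 5 (h-loss): no change (tupezom)
  ⇒ as a loan: tupezom
Kulur 'tufezum' matches the inherited outcome exactly, so it is an inherited cognate, not a loan.

inherited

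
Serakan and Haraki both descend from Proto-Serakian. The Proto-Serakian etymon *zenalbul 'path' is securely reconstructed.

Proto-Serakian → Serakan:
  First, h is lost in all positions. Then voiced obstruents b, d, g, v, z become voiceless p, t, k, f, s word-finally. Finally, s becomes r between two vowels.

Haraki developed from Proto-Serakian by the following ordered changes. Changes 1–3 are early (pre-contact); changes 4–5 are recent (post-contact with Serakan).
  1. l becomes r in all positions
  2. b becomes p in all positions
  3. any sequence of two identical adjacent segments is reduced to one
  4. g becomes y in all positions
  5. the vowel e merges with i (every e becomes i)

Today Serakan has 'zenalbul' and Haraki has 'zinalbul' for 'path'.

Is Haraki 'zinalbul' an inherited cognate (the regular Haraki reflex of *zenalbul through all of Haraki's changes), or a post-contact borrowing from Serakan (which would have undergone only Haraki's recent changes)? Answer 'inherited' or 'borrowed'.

If inherited, *zenalbul would pass through all of Haraki's changes:
Haraki: *zenalbul > zenarbur > zenarpur > zinarpur  (by unconditioned shift, unconditioned shift, vowel merger)
If borrowed from Serakan 'zenalbul' after the early changes, it would undergo only the recent ones:
  rule 4 (unconditioned shift): no change (zenalbul)
  rule 5 (vowel merger): zenalbul → zinalbul
  ⇒ as a loan: zinalbul
Haraki 'zinalbul' matches the loan outcome 'zinalbul', not the inherited 'zinarpur' — it skipped the early Haraki changes, so it was borrowed from Serakan.

borrowed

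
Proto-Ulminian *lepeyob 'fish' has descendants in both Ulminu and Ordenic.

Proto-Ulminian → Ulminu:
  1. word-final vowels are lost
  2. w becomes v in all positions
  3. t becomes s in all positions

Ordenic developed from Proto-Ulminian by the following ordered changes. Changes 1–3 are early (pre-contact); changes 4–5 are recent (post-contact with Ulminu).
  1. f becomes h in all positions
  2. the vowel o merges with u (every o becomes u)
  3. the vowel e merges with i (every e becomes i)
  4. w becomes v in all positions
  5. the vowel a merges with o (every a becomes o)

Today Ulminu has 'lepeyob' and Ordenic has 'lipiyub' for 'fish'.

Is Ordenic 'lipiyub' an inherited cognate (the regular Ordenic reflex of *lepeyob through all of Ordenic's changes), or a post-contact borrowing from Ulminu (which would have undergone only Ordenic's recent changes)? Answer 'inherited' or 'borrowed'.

If inherited, *lepeyob would pass through all of Ordenic's changes:
Ordenic: *lepeyob > lepeyub > lipiyub  (by vowel merger, vowel merger)
If borrowed from Ulminu 'lepeyob' after the early changes, it would undergo only the recent ones:
  rule 4 (unconditioned shift): no change (lepeyob)
  rule 5 (vowel merger): no change (lepeyob)
  ⇒ as a loan: lepeyob
Ordenic 'lipiyub' matches the inherited outcome exactly, so it is an inherited cognate, not a loan.

inherited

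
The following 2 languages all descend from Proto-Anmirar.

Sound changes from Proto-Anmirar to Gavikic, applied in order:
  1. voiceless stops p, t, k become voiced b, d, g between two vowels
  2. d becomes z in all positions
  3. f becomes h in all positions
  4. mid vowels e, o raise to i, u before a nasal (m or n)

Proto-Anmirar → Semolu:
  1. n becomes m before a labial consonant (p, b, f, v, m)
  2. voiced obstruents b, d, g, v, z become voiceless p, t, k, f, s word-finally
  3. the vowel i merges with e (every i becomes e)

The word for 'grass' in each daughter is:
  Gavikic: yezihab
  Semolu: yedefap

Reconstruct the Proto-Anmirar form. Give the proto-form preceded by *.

*yedifab

Position 5: Gavikic has h, Semolu has f. Taking the neighbouring segments as reconstructed: Gavikic h could go back to *f or *h; Semolu f can only go back to *f — the one source consistent with every daughter is *f.
Position 3: Gavikic has z, Semolu has d. Semolu preserves d here (none of its changes turn any other segment into d), so the proto-segment is *d.
Position 7: Gavikic has b, Semolu has p. Taking the neighbouring segments as reconstructed: Gavikic b can only go back to *b; Semolu p could go back to *p or *b — the one source consistent with every daughter is *b.
Continuing position by position gives *yedifab; check it forward:
Gavikic: start from *yedifab.
  rule 1: no change — yedifab
  rule 2 (unconditioned shift): yedifab → yezifab
  rule 3 (unconditioned shift): yezifab → yezihab
  rule 4: no change — yezihab
  ⇒ Gavikic yezihab
Semolu: *yedifab
  yedifab (rule 1 does not apply)
  yedifab → yedifap   [final devoicing]
  yedifap → yedefap   [vowel merger]
  giving Semolu yedefap.
*yedifab is the unique common source.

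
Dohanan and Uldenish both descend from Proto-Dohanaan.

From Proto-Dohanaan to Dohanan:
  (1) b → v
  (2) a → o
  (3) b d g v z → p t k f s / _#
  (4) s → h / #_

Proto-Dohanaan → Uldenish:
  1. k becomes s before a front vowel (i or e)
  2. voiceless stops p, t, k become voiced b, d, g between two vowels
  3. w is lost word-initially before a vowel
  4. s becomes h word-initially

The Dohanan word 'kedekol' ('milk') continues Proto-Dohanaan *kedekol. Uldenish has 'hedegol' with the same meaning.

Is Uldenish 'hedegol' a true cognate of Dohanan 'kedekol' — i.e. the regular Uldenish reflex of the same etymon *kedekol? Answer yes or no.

yes

Derive the expected Uldenish reflex of *kedekol:
Uldenish: *kedekol
  kedekol → sedekol   [palatalisation]
  sedekol → sedegol   [intervocalic voicing]
  sedegol (rule 3 does not apply)
  sedegol → hedegol   [debuccalisation]
  giving Uldenish hedegol.
Uldenish 'hedegol' matches the regular reflex exactly, so the pair is cognate.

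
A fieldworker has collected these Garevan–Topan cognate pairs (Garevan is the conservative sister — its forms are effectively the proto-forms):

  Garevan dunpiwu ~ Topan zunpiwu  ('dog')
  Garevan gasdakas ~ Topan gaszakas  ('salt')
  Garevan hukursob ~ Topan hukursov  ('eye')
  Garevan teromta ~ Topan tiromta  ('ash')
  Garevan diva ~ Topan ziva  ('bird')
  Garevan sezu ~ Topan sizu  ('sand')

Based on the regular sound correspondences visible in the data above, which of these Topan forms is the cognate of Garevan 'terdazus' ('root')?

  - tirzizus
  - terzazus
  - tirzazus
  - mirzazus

teromta ~ tiromta — Garevan e corresponds to Topan i after a consonant, before r.
gasdakas ~ gaszakas — Garevan d corresponds to Topan z after a consonant, before a back vowel.
Applying these to Garevan 'terdazus':
  terdazus → tirdazus   (e→i after a consonant, before r)
  tirdazus → tirzazus   (d→z after a consonant, before a back vowel)
So the Topan cognate is 'tirzazus'.

tirzazus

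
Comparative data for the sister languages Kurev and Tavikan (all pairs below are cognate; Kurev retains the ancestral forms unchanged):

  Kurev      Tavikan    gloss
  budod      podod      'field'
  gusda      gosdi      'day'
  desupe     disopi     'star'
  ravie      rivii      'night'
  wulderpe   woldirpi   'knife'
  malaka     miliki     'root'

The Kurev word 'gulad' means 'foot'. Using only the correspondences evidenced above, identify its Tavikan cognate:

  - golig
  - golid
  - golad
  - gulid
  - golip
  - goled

golid

budod ~ podod, gusda ~ gosdi — Kurev u corresponds to Tavikan o after a consonant, before a consonant other than r, m, n, p, b, f, v.
malaka ~ miliki — Kurev a corresponds to Tavikan i after a consonant, before a consonant other than r, m, n, p, b, f, v.
Applying these to Kurev 'gulad':
  gulad → golad   (u→o after a consonant, before a consonant other than r, m, n, p, b, f, v)
  golad → golid   (a→i after a consonant, before a consonant other than r, m, n, p, b, f, v)
So the Tavikan cognate is 'golid'.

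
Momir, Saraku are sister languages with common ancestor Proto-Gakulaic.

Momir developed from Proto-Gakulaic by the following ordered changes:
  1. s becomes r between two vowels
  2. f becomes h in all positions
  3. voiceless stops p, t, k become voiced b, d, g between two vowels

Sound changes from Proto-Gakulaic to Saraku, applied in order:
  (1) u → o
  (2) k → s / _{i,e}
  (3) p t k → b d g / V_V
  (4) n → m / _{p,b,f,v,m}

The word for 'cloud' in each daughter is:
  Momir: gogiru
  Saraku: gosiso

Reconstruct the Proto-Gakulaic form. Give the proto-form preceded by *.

*gokisu

Position 6: Momir has u, Saraku has o. Momir preserves u here (none of its changes turn any other segment into u), so the proto-segment is *u.
Position 3: Momir has g, Saraku has s. Taking the neighbouring segments as reconstructed: Momir g could go back to *k or *g; Saraku s could go back to *k or *s — the one source consistent with every daughter is *k.
Position 5: Momir has r, Saraku has s. Taking the neighbouring segments as reconstructed: Momir r could go back to *s or *r; Saraku s can only go back to *s — the one source consistent with every daughter is *s.
Verify the candidate proto-form against each daughter:
Momir: start from *gokisu.
  rule 1 (rhotacism): gokisu → gokiru
  rule 2: no change — gokiru
  rule 3 (intervocalic voicing): gokiru → gogiru
  ⇒ Momir gogiru
Saraku: *gokisu > gokiso > gosiso  (by vowel merger, palatalisation)
*gokisu is the unique common source.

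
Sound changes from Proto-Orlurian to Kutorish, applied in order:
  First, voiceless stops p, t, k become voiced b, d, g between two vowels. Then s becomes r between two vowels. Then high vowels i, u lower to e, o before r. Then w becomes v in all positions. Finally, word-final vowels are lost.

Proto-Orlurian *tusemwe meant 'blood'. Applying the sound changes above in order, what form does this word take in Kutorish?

toremv

Kutorish: start from *tusemwe.
  rule 1: no change — tusemwe
  rule 2 (rhotacism): tusemwe → turemwe
  rule 3 (pre-rhotic lowering): turemwe → toremwe
  rule 4 (unconditioned shift): toremwe → toremve
  rule 5 (apocope): toremve → toremv
  ⇒ Kutorish toremv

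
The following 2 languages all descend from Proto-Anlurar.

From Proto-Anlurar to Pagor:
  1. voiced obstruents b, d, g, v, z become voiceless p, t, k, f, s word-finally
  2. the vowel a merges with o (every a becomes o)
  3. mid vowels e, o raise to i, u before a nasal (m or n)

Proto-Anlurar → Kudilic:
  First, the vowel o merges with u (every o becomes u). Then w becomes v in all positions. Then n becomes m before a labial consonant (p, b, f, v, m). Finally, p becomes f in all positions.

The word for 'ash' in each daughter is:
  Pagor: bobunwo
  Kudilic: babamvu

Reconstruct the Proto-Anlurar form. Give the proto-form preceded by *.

*babanwo

Position 7: Pagor has o, Kudilic has u. Taking the neighbouring segments as reconstructed: Pagor o could go back to *a or *o; Kudilic u could go back to *o or *u — the one source consistent with every daughter is *o.
Position 5: Pagor has n, Kudilic has m. Pagor preserves n here (none of its changes turn any other segment into n), so the proto-segment is *n.
This points to *babanwo. Verify forward in each daughter:
Pagor: start from *babanwo.
  rule 1: no change — babanwo
  rule 2 (vowel merger): babanwo → bobonwo
  rule 3 (pre-nasal raising): bobonwo → bobunwo
  ⇒ Pagor bobunwo
Kudilic: *babanwo
  babanwo → babanwu   [vowel merger]
  babanwu → babanvu   [unconditioned shift]
  babanvu → babamvu   [nasal place assimilation]
  babamvu (rule 4 does not apply)
  giving Kudilic babamvu.
No other proto-form is consistent with every reflex, so the reconstruction is *babanwo.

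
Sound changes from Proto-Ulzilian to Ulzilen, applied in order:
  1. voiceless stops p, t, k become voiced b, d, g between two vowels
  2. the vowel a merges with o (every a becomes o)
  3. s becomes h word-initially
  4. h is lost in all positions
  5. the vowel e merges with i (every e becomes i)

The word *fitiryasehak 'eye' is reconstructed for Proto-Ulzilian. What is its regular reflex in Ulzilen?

Ulzilen: *fitiryasehak > fidiryasehak > fidiryosehok > fidiryoseok > fidiryosiok  (by intervocalic voicing, vowel merger, h-loss, vowel merger)

fidiryosiok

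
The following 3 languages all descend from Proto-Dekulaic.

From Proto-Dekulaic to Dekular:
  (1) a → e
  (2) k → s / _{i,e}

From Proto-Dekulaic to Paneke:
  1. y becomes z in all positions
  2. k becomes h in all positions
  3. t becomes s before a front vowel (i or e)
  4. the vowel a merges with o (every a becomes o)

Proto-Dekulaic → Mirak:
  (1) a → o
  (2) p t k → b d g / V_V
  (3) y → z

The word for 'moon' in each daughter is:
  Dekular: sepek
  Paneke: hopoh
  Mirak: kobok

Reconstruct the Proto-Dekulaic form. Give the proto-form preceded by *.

Position 4: Dekular has e, Paneke has o, Mirak has o. Taking the neighbouring segments as reconstructed: Dekular e could go back to *a or *e; Paneke o could go back to *a or *o; Mirak o could go back to *a or *o — the one source consistent with every daughter is *a.
Position 3: Dekular has p, Paneke has p, Mirak has b. Dekular preserves p here (none of its changes turn any other segment into p), so the proto-segment is *p.
Continuing position by position gives *kapak; check it forward:
Dekular: *kapak
  kapak → kepek   [vowel merger]
  kepek → sepek   [palatalisation]
  giving Dekular sepek.
Paneke: start from *kapak.
  rule 1: no change — kapak
  rule 2 (unconditioned shift): kapak → hapah
  rule 3: no change — hapah
  rule 4 (vowel merger): hapah → hopoh
  ⇒ Paneke hopoh
Mirak: *kapak
  kapak → kopok   [vowel merger]
  kopok → kobok   [intervocalic voicing]
  kobok (rule 3 does not apply)
  giving Mirak kobok.
No other proto-form is consistent with every reflex, so the reconstruction is *kapak.

*kapak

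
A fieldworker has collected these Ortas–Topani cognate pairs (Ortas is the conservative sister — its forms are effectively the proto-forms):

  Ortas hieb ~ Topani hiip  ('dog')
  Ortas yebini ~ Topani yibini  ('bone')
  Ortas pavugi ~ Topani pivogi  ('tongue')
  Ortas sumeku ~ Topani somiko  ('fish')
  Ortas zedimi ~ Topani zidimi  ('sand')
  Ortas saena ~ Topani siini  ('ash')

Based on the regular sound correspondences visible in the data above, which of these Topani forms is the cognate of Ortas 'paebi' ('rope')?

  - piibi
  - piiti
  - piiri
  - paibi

saena ~ siini — Ortas a corresponds to Topani i after a consonant, before a front vowel.
hieb ~ hiip — Ortas e corresponds to Topani i after a vowel, before a labial obstruent.
Applying these to Ortas 'paebi':
  paebi → piebi   (a→i after a consonant, before a front vowel)
  piebi → piibi   (e→i after a vowel, before a labial obstruent)
So the Topani cognate is 'piibi'.

piibi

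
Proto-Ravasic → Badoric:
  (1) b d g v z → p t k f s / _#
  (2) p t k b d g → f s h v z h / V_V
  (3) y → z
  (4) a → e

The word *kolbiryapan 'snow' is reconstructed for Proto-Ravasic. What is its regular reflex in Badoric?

Badoric: *kolbiryapan
  kolbiryapan (rule 1 does not apply)
  kolbiryapan → kolbiryafan   [intervocalic lenition]
  kolbiryafan → kolbirzafan   [unconditioned shift]
  kolbirzafan → kolbirzefen   [vowel merger]
  giving Badoric kolbirzefen.

kolbirzefen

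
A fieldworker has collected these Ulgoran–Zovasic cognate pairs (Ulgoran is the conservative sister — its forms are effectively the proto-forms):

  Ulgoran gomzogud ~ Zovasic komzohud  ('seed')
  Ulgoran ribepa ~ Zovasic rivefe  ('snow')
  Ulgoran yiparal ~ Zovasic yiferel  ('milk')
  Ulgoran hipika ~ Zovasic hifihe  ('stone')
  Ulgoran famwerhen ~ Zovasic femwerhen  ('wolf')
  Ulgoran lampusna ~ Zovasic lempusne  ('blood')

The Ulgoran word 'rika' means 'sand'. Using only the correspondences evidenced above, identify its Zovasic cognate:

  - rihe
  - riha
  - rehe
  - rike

rihe

hipika ~ hifihe — Ulgoran k corresponds to Zovasic h between vowels (before a back vowel).
ribepa ~ rivefe, hipika ~ hifihe — Ulgoran a corresponds to Zovasic e word-finally.
Applying these to Ulgoran 'rika':
  rika → riha   (k→h between vowels (before a back vowel))
  riha → rihe   (a→e word-finally)
So the Zovasic cognate is 'rihe'.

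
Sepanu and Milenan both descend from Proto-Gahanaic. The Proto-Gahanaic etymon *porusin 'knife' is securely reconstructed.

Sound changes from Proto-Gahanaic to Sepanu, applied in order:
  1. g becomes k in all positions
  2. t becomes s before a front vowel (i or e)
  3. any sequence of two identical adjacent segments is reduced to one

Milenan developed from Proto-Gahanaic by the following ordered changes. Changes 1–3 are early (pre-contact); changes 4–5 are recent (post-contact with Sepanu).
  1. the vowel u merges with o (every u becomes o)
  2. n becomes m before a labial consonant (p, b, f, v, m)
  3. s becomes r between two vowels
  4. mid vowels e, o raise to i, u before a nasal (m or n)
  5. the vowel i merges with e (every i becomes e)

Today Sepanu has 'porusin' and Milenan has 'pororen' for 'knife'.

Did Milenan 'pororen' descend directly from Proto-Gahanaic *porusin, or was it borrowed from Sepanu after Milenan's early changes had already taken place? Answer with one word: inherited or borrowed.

inherited

If inherited, *porusin would pass through all of Milenan's changes:
Milenan: start from *porusin.
  rule 1 (vowel merger): porusin → porosin
  rule 2: no change — porosin
  rule 3 (rhotacism): porosin → pororin
  rule 4: no change — pororin
  rule 5 (vowel merger): pororin → pororen
  ⇒ Milenan pororen
If borrowed from Sepanu 'porusin' after the early changes, it would undergo only the recent ones:
  rule 4 (pre-nasal raising): no change (porusin)
  rule 5 (vowel merger): porusin → porusen
  ⇒ as a loan: porusen
Milenan 'pororen' matches the inherited outcome exactly, so it is an inherited cognate, not a loan.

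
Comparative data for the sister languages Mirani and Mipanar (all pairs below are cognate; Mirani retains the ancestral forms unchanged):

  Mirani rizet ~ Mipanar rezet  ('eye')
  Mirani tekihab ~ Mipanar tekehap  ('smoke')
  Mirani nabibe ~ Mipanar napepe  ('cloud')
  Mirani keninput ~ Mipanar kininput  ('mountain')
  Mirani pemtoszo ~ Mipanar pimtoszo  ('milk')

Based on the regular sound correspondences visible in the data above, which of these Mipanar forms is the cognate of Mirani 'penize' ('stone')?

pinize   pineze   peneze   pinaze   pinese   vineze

keninput ~ kininput — Mirani e corresponds to Mipanar i after a consonant, before a nasal.
rizet ~ rezet, tekihab ~ tekehap — Mirani i corresponds to Mipanar e after a consonant, before a consonant other than r, m, n, p, b, f, v.
Applying these to Mirani 'penize':
  penize → pinize   (e→i after a consonant, before a nasal)
  pinize → pineze   (i→e after a consonant, before a consonant other than r, m, n, p, b, f, v)
So the Mipanar cognate is 'pineze'.

pineze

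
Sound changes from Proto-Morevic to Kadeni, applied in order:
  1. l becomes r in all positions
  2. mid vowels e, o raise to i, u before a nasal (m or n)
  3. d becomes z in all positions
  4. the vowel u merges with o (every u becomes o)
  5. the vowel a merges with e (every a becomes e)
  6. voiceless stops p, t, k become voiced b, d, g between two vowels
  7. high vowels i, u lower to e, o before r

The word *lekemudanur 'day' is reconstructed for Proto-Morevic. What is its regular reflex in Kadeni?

Kadeni: start from *lekemudanur.
  rule 1 (unconditioned shift): lekemudanur → rekemudanur
  rule 2 (pre-nasal raising): rekemudanur → rekimudanur
  rule 3 (unconditioned shift): rekimudanur → rekimuzanur
  rule 4 (vowel merger): rekimuzanur → rekimozanor
  rule 5 (vowel merger): rekimozanor → rekimozenor
  rule 6 (intervocalic voicing): rekimozenor → regimozenor
  rule 7: no change — regimozenor
  ⇒ Kadeni regimozenor

regimozenor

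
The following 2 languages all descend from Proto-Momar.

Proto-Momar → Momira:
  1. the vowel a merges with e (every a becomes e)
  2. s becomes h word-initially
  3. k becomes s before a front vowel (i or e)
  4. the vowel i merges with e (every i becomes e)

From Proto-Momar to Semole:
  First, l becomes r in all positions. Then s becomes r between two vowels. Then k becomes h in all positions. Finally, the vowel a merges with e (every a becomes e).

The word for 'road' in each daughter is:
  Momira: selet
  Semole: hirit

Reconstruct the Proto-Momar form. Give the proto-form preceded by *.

*kilit

Position 1: Momira has s, Semole has h. Taking the neighbouring segments as reconstructed: Momira s can only go back to *k; Semole h could go back to *k or *h — the one source consistent with every daughter is *k.
Position 4: Momira has e, Semole has i. Semole preserves i here (none of its changes turn any other segment into i), so the proto-segment is *i.
Position 3: Momira has l, Semole has r. Momira preserves l here (none of its changes turn any other segment into l), so the proto-segment is *l.
This points to *kilit. Verify forward in each daughter:
Momira: start from *kilit.
  rule 1: no change — kilit
  rule 2: no change — kilit
  rule 3 (palatalisation): kilit → silit
  rule 4 (vowel merger): silit → selet
  ⇒ Momira selet
Semole: *kilit
  kilit → kirit   [unconditioned shift]
  kirit (rule 2 does not apply)
  kirit → hirit   [unconditioned shift]
  hirit (rule 4 does not apply)
  giving Semole hirit.
Only *kilit yields all of Momira selet, Semole hirit.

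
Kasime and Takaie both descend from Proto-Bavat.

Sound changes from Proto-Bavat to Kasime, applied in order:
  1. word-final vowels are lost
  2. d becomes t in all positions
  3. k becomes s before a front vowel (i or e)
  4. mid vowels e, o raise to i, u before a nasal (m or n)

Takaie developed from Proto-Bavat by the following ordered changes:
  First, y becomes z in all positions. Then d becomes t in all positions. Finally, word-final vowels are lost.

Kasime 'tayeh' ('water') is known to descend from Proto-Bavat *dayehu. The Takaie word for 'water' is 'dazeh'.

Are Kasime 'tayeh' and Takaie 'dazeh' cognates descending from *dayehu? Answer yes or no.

Derive the expected Takaie reflex of *dayehu:
Takaie: *dayehu > dazehu > tazehu > tazeh  (by unconditioned shift, unconditioned shift, apocope)
The regular Takaie reflex would be 'tazeh', but the attested form is 'dazeh'. The correspondence is irregular, so they are not cognates (the Takaie form has a different source).

no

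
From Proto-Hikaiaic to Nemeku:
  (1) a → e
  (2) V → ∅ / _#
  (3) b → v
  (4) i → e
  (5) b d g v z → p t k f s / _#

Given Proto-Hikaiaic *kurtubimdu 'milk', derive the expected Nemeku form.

kurtuvemt

Nemeku: start from *kurtubimdu.
  rule 1: no change — kurtubimdu
  rule 2 (apocope): kurtubimdu → kurtubimd
  rule 3 (unconditioned shift): kurtubimd → kurtuvimd
  rule 4 (vowel merger): kurtuvimd → kurtuvemd
  rule 5 (final devoicing): kurtuvemd → kurtuvemt
  ⇒ Nemeku kurtuvemt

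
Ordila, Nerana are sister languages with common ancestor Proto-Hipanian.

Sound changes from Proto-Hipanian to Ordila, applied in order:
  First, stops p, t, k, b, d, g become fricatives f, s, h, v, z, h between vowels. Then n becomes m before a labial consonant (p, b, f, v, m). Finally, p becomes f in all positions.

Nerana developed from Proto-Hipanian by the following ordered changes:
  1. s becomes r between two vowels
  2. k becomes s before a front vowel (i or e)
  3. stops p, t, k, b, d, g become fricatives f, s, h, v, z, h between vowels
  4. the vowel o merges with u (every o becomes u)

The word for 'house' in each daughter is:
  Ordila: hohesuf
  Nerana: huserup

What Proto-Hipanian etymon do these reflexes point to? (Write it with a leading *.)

Position 7: Ordila has f, Nerana has p. Nerana preserves p here (none of its changes turn any other segment into p), so the proto-segment is *p.
Position 3: Ordila has h, Nerana has s. Taking the neighbouring segments as reconstructed: Ordila h could go back to *k or *g or *h; Nerana s could go back to *t or *k — the one source consistent with every daughter is *k.
This points to *hokesup. Verify forward in each daughter:
Ordila: start from *hokesup.
  rule 1 (intervocalic lenition): hokesup → hohesup
  rule 2: no change — hohesup
  rule 3 (unconditioned shift): hohesup → hohesuf
  ⇒ Ordila hohesuf
Nerana: start from *hokesup.
  rule 1 (rhotacism): hokesup → hokerup
  rule 2 (palatalisation): hokerup → hoserup
  rule 3: no change — hoserup
  rule 4 (vowel merger): hoserup → huserup
  ⇒ Nerana huserup
*hokesup is the unique common source.

*hokesup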